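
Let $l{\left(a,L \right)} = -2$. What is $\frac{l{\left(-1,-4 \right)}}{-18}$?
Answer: $\frac{1}{9} \approx 0.11111$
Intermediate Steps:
$\frac{l{\left(-1,-4 \right)}}{-18} = \frac{1}{-18} \left(-2\right) = \left(- \frac{1}{18}\right) \left(-2\right) = \frac{1}{9}$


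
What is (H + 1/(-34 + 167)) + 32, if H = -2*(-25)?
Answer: 10907/133 ≈ 82.008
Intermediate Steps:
H = 50
(H + 1/(-34 + 167)) + 32 = (50 + 1/(-34 + 167)) + 32 = (50 + 1/133) + 32 = 6651/133 + 32 = 10907/133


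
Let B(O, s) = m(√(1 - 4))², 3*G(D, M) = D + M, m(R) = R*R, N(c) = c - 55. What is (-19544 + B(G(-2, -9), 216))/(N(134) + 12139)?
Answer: -19535/12218 ≈ -1.5989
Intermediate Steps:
N(c) = -55 + c
m(R) = R²
G(D, M) = D/3 + M/3 (G(D, M) = (D + M)/3 = D/3 + M/3)
B(O, s) = 9 (B(O, s) = ((√(1 - 4))²)² = ((√(-3))²)² = ((I*√3)²)² = (-3)² = 9)
(-19544 + B(G(-2, -9), 216))/(N(134) + 12139) = (-19544 + 9)/((-55 + 134) + 12139) = -19535/(79 + 12139) = -19535/12218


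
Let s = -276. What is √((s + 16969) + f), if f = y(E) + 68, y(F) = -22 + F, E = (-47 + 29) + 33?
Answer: √16754 ≈ 129.44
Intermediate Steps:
E = 15 (E = -18 + 33 = 15)
f = 61 (f = (-22 + 15) + 68 = -7 + 68 = 61)
√((s + 16969) + f) = √((-276 + 16969) + 61) = √(16693 + 61) = √16754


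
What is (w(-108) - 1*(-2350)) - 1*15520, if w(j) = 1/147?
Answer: -1935989/147 ≈ -13170.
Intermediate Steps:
w(j) = 1/147
(w(-108) - 1*(-2350)) - 1*15520 = (1/147 - 1*(-2350)) - 1*15520 = (1/147 + 2350) - 15520 = 345451/147 - 15520 = -1935989/147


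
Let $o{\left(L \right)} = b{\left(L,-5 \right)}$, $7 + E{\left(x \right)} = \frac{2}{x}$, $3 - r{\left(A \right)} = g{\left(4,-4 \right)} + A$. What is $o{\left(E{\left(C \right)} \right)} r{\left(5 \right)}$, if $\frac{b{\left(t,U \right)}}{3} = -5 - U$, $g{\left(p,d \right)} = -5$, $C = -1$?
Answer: $0$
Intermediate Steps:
$r{\left(A \right)} = 8 - A$ ($r{\left(A \right)} = 3 - \left(-5 + A\right) = 8 - A$)
$E{\left(x \right)} = -7 + \frac{2}{x}$
$b{\left(t,U \right)} = -15 - 3 U$ ($b{\left(t,U \right)} = 3 \left(-5 - U\right) = -15 - 3 U$)
$o{\left(L \right)} = 0$ ($o{\left(L \right)} = -15 - -15 = -15 + 15 = 0$)
$o{\left(E{\left(C \right)} \right)} r{\left(5 \right)} = 0 \left(8 - 5\right) = 0 \cdot 3 = 0$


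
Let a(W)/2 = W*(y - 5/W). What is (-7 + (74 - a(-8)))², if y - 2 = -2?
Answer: 5929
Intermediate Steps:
y = 0 (y = 2 - 2 = 0)
a(W) = -10 (a(W) = 2*(W*(0 - 5/W)) = 2*(W*(-5/W)) = 2*(-5) = -10)
(-7 + (74 - a(-8)))² = (-7 + (74 - 1*(-10)))² = (-7 + (74 + 10))² = (-7 + 84)² = 77² = 5929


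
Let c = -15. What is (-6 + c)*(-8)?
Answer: 168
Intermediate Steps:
(-6 + c)*(-8) = (-6 - 15)*(-8) = -21*(-8) = 168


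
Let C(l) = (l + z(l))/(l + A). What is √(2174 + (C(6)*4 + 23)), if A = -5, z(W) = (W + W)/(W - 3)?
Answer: √2237 ≈ 47.297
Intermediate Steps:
z(W) = 2*W/(-3 + W) (z(W) = (2*W)/(-3 + W) = 2*W/(-3 + W))
C(l) = (l + 2*l/(-3 + l))/(-5 + l) (C(l) = (l + 2*l/(-3 + l))/(l - 5) = (l + 2*l/(-3 + l))/(-5 + l))
√(2174 + (C(6)*4 + 23)) = √(2174 + ((6*(-1 + 6)/((-5 + 6)*(-3 + 6)))*4 + 23)) = √(2174 + ((6*5/(1*3))*4 + 23)) = √(2174 + ((6*1*(⅓)*5)*4 + 23)) = √(2174 + (10*4 + 23)) = √(2174 + (40 + 23)) = √(2174 + 63) = √2237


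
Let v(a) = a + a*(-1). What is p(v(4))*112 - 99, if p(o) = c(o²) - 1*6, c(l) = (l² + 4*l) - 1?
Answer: -883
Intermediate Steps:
c(l) = -1 + l² + 4*l
v(a) = 0 (v(a) = a - a = 0)
p(o) = -7 + o⁴ + 4*o² (p(o) = (-1 + (o²)² + 4*o²) - 1*6 = (-1 + o⁴ + 4*o²) - 6 = -7 + o⁴ + 4*o²)
p(v(4))*112 - 99 = (-7 + 0⁴ + 4*0²)*112 - 99 = (-7 + 0 + 4*0)*112 - 99 = (-7 + 0 + 0)*112 - 99 = -7*112 - 99 = -784 - 99 = -883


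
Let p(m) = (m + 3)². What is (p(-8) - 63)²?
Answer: 1444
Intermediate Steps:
p(m) = (3 + m)²
(p(-8) - 63)² = ((3 - 8)² - 63)² = ((-5)² - 63)² = (25 - 63)² = (-38)² = 1444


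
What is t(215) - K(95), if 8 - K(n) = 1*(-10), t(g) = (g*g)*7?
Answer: 323557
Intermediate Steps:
t(g) = 7*g² (t(g) = g²*7 = 7*g²)
K(n) = 18 (K(n) = 8 - (-10) = 8 - 1*(-10) = 8 + 10 = 18)
t(215) - K(95) = 7*215² - 1*18 = 7*46225 - 18 = 323575 - 18 = 323557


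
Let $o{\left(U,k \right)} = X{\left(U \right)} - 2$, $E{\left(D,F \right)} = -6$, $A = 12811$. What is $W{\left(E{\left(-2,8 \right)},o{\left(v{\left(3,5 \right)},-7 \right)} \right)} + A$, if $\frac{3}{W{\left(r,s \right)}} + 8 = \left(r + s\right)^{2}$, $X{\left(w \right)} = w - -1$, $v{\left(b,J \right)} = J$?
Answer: $\frac{51241}{4} \approx 12810.0$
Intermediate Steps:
$X{\left(w \right)} = 1 + w$ ($X{\left(w \right)} = w + 1 = 1 + w$)
$o{\left(U,k \right)} = -1 + U$ ($o{\left(U,k \right)} = \left(1 + U\right) - 2 = -1 + U$)
$W{\left(r,s \right)} = \frac{3}{-8 + \left(r + s\right)^{2}}$
$W{\left(E{\left(-2,8 \right)},o{\left(v{\left(3,5 \right)},-7 \right)} \right)} + A = \frac{3}{-8 + \left(-6 + \left(-1 + 5\right)\right)^{2}} + 12811 = \frac{3}{-8 + \left(-6 + 4\right)^{2}} + 12811 = \frac{3}{-8 + \left(-2\right)^{2}} + 12811 = \frac{3}{-8 + 4} + 12811 = \frac{3}{-4} + 12811 = 3 \left(- \frac{1}{4}\right) + 12811 = - \frac{3}{4} + 12811 = \frac{51241}{4}$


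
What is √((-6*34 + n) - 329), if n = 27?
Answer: I*√506 ≈ 22.494*I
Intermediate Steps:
√((-6*34 + n) - 329) = √((-6*34 + 27) - 329) = √((-204 + 27) - 329) = √(-177 - 329) = √(-506) = I*√506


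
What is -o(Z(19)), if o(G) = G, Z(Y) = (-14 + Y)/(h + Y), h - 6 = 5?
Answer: -⅙ ≈ -0.16667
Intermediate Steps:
h = 11 (h = 6 + 5 = 11)
Z(Y) = (-14 + Y)/(11 + Y)
-o(Z(19)) = -(-14 + 19)/(11 + 19) = -5/30 = -1*⅙ = -⅙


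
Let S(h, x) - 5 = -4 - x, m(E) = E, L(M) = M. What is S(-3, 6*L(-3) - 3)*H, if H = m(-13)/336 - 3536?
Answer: -13069199/168 ≈ -77793.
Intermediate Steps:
S(h, x) = 1 - x (S(h, x) = 5 + (-4 - x) = 1 - x)
H = -1188109/336 (H = -13/336 - 3536 = -1188109/336 ≈ -3536.0)
S(-3, 6*L(-3) - 3)*H = (1 - (6*(-3) - 3))*(-1188109/336) = (1 - (-18 - 3))*(-1188109/336) = (1 - 1*(-21))*(-1188109/336) = (1 + 21)*(-1188109/336) = 22*(-1188109/336) = -13069199/168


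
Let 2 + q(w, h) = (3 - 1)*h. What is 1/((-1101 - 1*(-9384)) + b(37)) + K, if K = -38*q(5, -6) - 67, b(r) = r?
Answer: 3868801/8320 ≈ 465.00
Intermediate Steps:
q(w, h) = -2 + 2*h (q(w, h) = -2 + (3 - 1)*h = -2 + 2*h)
K = 465 (K = -38*(-2 + 2*(-6)) - 67 = -38*(-2 - 12) - 67 = -38*(-14) - 67 = 532 - 67 = 465)
1/((-1101 - 1*(-9384)) + b(37)) + K = 1/((-1101 - 1*(-9384)) + 37) + 465 = 1/((-1101 + 9384) + 37) + 465 = 1/(8283 + 37) + 465 = 1/8320 + 465 = 3868801/8320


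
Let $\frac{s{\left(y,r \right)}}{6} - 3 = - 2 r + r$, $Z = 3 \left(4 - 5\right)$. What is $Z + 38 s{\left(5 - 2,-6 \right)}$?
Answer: $2049$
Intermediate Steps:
$Z = -3$ ($Z = 3 \left(-1\right) = -3$)
$s{\left(y,r \right)} = 18 - 6 r$ ($s{\left(y,r \right)} = 18 + 6 \left(- 2 r + r\right) = 18 + 6 \left(- r\right) = 18 - 6 r$)
$Z + 38 s{\left(5 - 2,-6 \right)} = -3 + 38 \left(18 - -36\right) = -3 + 38 \left(18 + 36\right) = -3 + 38 \cdot 54 = -3 + 2052 = 2049$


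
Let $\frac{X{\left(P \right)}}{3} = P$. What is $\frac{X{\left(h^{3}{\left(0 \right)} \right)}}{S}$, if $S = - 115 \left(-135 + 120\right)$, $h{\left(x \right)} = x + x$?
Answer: $0$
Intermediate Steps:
$h{\left(x \right)} = 2 x$
$X{\left(P \right)} = 3 P$
$S = 1725$ ($S = \left(-115\right) \left(-15\right) = 1725$)
$\frac{X{\left(h^{3}{\left(0 \right)} \right)}}{S} = \frac{3 \left(2 \cdot 0\right)^{3}}{1725} = 3 \cdot 0^{3} \cdot \frac{1}{1725} = 3 \cdot 0 \cdot \frac{1}{1725} = 0 \cdot \frac{1}{1725} = 0$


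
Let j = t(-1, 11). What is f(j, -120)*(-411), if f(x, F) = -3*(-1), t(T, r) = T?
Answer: -1233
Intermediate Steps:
j = -1
f(x, F) = 3
f(j, -120)*(-411) = 3*(-411) = -1233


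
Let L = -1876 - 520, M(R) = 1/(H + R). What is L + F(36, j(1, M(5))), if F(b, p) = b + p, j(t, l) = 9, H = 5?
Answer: -2351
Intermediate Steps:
M(R) = 1/(5 + R)
L = -2396
L + F(36, j(1, M(5))) = -2396 + (36 + 9) = -2396 + 45 = -2351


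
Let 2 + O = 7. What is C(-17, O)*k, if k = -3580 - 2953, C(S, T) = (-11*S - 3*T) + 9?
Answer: -1182473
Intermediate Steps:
O = 5 (O = -2 + 7 = 5)
C(S, T) = 9 - 11*S - 3*T
k = -6533
C(-17, O)*k = (9 - 11*(-17) - 3*5)*(-6533) = (9 + 187 - 15)*(-6533) = 181*(-6533) = -1182473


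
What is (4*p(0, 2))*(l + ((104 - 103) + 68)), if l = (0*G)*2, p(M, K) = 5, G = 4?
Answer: 1380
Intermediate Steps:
l = 0 (l = (0*4)*2 = 0*2 = 0)
(4*p(0, 2))*(l + ((104 - 103) + 68)) = (4*5)*(0 + ((104 - 103) + 68)) = 20*(0 + (1 + 68)) = 20*(0 + 69) = 20*69 = 1380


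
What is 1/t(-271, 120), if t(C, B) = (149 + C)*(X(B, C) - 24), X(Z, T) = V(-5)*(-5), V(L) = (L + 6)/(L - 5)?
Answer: 1/2867 ≈ 0.00034880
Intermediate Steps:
V(L) = (6 + L)/(-5 + L)
X(Z, T) = ½ (X(Z, T) = ((6 - 5)/(-5 - 5))*(-5) = (1/(-10))*(-5) = -⅒*1*(-5) = -⅒*(-5) = ½)
t(C, B) = -7003/2 - 47*C/2 (t(C, B) = (149 + C)*(½ - 24) = (149 + C)*(-47/2) = -7003/2 - 47*C/2)
1/t(-271, 120) = 1/(-7003/2 - 47/2*(-271)) = 1/(-7003/2 + 12737/2) = 1/2867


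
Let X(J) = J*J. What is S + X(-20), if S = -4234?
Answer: -3834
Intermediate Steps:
X(J) = J²
S + X(-20) = -4234 + (-20)² = -4234 + 400 = -3834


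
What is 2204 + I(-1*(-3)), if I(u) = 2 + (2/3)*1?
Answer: 6620/3 ≈ 2206.7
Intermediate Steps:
I(u) = 8/3 (I(u) = 2 + (2*(⅓))*1 = 2 + (⅔)*1 = 2 + ⅔ = 8/3)
2204 + I(-1*(-3)) = 2204 + 8/3 = 6620/3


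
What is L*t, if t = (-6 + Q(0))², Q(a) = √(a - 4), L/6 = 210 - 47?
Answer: 31296 - 23472*I ≈ 31296.0 - 23472.0*I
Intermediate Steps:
L = 978 (L = 6*(210 - 47) = 6*163 = 978)
Q(a) = √(-4 + a)
t = (-6 + 2*I)² (t = (-6 + √(-4 + 0))² = (-6 + √(-4))² = (-6 + 2*I)² ≈ 32.0 - 24.0*I)
L*t = 978*(32 - 24*I) = 31296 - 23472*I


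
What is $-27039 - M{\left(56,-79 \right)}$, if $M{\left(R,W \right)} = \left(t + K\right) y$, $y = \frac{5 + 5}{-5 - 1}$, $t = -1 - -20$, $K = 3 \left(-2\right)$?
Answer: $- \frac{81052}{3} \approx -27017.0$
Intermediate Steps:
$K = -6$
$t = 19$ ($t = -1 + 20 = 19$)
$y = - \frac{5}{3}$ ($y = \frac{10}{-6} = 10 \left(- \frac{1}{6}\right) = - \frac{5}{3} \approx -1.6667$)
$M{\left(R,W \right)} = - \frac{65}{3}$ ($M{\left(R,W \right)} = \left(19 - 6\right) \left(- \frac{5}{3}\right) = 13 \left(- \frac{5}{3}\right) = - \frac{65}{3}$)
$-27039 - M{\left(56,-79 \right)} = -27039 - - \frac{65}{3} = -27039 + \frac{65}{3} = - \frac{81052}{3}$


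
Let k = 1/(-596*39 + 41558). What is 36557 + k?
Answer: 669504899/18314 ≈ 36557.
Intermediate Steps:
k = 1/18314 (k = 1/(-23244 + 41558) = 1/18314 ≈ 5.4603e-5)
36557 + k = 36557 + 1/18314 = 669504899/18314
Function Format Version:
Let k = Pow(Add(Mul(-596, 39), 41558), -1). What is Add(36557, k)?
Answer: Rational(669504899, 18314) ≈ 36557.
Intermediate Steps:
k = Rational(1, 18314) (k = Pow(Add(-23244, 41558), -1) = Pow(18314, -1) = Rational(1, 18314) ≈ 5.4603e-5)
Add(36557, k) = Add(36557, Rational(1, 18314)) = Rational(669504899, 18314)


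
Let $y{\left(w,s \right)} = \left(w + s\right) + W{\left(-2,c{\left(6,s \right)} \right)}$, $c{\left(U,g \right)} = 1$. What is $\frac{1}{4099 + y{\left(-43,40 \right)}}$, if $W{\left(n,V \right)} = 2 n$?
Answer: $\frac{1}{4092} \approx 0.00024438$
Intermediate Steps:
$y{\left(w,s \right)} = -4 + s + w$ ($y{\left(w,s \right)} = \left(w + s\right) + 2 \left(-2\right) = \left(s + w\right) - 4 = -4 + s + w$)
$\frac{1}{4099 + y{\left(-43,40 \right)}} = \frac{1}{4099 - 7} = \frac{1}{4092}$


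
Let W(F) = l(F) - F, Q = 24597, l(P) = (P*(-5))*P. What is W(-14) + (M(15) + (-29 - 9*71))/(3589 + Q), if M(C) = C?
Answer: -27228329/28186 ≈ -966.02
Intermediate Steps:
l(P) = -5*P**2 (l(P) = (-5*P)*P = -5*P**2)
W(F) = -F - 5*F**2 (W(F) = -5*F**2 - F = -F - 5*F**2)
W(-14) + (M(15) + (-29 - 9*71))/(3589 + Q) = -14*(-1 - 5*(-14)) + (15 + (-29 - 9*71))/(3589 + 24597) = -14*(-1 + 70) + (15 + (-29 - 639))/28186 = -14*69 + (15 - 668)*(1/28186) = -966 - 653*1/28186 = -966 - 653/28186 = -27228329/28186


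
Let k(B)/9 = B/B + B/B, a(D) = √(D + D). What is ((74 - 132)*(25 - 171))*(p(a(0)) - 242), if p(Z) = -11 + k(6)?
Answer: -1989980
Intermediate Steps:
a(D) = √2*√D (a(D) = √(2*D) = √2*√D)
k(B) = 18 (k(B) = 9*(B/B + B/B) = 9*(1 + 1) = 9*2 = 18)
p(Z) = 7 (p(Z) = -11 + 18 = 7)
((74 - 132)*(25 - 171))*(p(a(0)) - 242) = ((74 - 132)*(25 - 171))*(7 - 242) = -58*(-146)*(-235) = 8468*(-235) = -1989980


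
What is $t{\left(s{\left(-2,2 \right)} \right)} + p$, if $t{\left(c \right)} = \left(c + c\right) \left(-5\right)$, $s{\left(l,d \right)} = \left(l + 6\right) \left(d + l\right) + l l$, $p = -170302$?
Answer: $-170342$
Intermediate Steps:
$s{\left(l,d \right)} = l^{2} + \left(6 + l\right) \left(d + l\right)$ ($s{\left(l,d \right)} = \left(6 + l\right) \left(d + l\right) + l^{2} = l^{2} + \left(6 + l\right) \left(d + l\right)$)
$t{\left(c \right)} = - 10 c$ ($t{\left(c \right)} = 2 c \left(-5\right) = - 10 c$)
$t{\left(s{\left(-2,2 \right)} \right)} + p = - 10 \left(2 \left(-2\right)^{2} + 6 \cdot 2 + 6 \left(-2\right) + 2 \left(-2\right)\right) - 170302 = - 10 \left(2 \cdot 4 + 12 - 12 - 4\right) - 170302 = - 10 \left(8 + 12 - 12 - 4\right) - 170302 = \left(-10\right) 4 - 170302 = -40 - 170302 = -170342$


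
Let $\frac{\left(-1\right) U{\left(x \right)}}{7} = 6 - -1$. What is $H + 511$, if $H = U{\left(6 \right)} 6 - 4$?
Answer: $213$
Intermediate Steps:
$U{\left(x \right)} = -49$ ($U{\left(x \right)} = - 7 \left(6 - -1\right) = - 7 \left(6 + 1\right) = \left(-7\right) 7 = -49$)
$H = -298$ ($H = \left(-49\right) 6 - 4 = -294 - 4 = -298$)
$H + 511 = -298 + 511 = 213$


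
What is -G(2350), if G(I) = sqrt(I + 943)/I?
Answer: -sqrt(3293)/2350 ≈ -0.024419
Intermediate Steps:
G(I) = sqrt(943 + I)/I
-G(2350) = -sqrt(943 + 2350)/2350 = -sqrt(3293)/2350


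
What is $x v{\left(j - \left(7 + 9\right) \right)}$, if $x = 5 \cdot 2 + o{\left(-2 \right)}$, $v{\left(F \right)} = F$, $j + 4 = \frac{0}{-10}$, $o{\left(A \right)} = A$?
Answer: $-160$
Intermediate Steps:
$j = -4$ ($j = -4 + \frac{0}{-10} = -4 + 0 \left(- \frac{1}{10}\right) = -4 + 0 = -4$)
$x = 8$ ($x = 5 \cdot 2 - 2 = 10 - 2 = 8$)
$x v{\left(j - \left(7 + 9\right) \right)} = 8 \left(-4 - \left(7 + 9\right)\right) = 8 \left(-4 - 16\right) = 8 \left(-20\right) = -160$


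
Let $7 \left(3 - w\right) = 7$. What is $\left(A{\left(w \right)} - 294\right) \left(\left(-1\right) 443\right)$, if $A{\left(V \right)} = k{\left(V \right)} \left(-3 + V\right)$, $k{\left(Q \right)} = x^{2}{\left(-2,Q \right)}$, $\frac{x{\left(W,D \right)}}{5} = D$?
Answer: $174542$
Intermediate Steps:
$x{\left(W,D \right)} = 5 D$
$k{\left(Q \right)} = 25 Q^{2}$ ($k{\left(Q \right)} = \left(5 Q\right)^{2} = 25 Q^{2}$)
$w = 2$ ($w = 3 - 1 = 2$)
$A{\left(V \right)} = 25 V^{2} \left(-3 + V\right)$
$\left(A{\left(w \right)} - 294\right) \left(\left(-1\right) 443\right) = \left(25 \cdot 2^{2} \left(-3 + 2\right) - 294\right) \left(\left(-1\right) 443\right) = \left(25 \cdot 4 \left(-1\right) - 294\right) \left(-443\right) = \left(-100 - 294\right) \left(-443\right) = \left(-394\right) \left(-443\right) = 174542$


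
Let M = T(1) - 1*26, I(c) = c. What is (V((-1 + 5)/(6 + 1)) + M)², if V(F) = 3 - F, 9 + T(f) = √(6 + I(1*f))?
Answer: 52327/49 - 456*√7/7 ≈ 895.55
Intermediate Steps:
T(f) = -9 + √(6 + f) (T(f) = -9 + √(6 + 1*f) = -9 + √(6 + f))
M = -35 + √7 (M = (-9 + √(6 + 1)) - 1*26 = (-9 + √7) - 26 = -35 + √7 ≈ -32.354)
(V((-1 + 5)/(6 + 1)) + M)² = ((3 - (-1 + 5)/(6 + 1)) + (-35 + √7))² = ((3 - 4/7) + (-35 + √7))² = (17/7 + (-35 + √7))² = (-228/7 + √7)²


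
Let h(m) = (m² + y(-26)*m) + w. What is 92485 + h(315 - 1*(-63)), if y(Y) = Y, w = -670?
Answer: 224871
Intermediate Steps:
h(m) = -670 + m² - 26*m (h(m) = (m² - 26*m) - 670 = -670 + m² - 26*m)
92485 + h(315 - 1*(-63)) = 92485 + (-670 + (315 - 1*(-63))² - 26*(315 - 1*(-63))) = 92485 + (-670 + (315 + 63)² - 26*(315 + 63)) = 92485 + (-670 + 378² - 26*378) = 92485 + (-670 + 142884 - 9828) = 92485 + 132386 = 224871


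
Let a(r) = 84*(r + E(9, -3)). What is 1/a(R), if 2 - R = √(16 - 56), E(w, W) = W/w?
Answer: 1/2156 + 3*I*√10/5390 ≈ 0.00046382 + 0.0017601*I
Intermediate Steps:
R = 2 - 2*I*√10 (R = 2 - √(16 - 56) = 2 - √(-40) = 2 - 2*I*√10 ≈ 2.0 - 6.3246*I)
a(r) = -28 + 84*r (a(r) = 84*(r - 3/9) = 84*(r - 3*⅑) = 84*(r - ⅓) = 84*(-⅓ + r) = -28 + 84*r)
1/a(R) = 1/(-28 + 84*(2 - 2*I*√10)) = 1/(-28 + (168 - 168*I*√10)) = 1/(140 - 168*I*√10)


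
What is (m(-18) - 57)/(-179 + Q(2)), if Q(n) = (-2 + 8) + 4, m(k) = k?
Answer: 75/169 ≈ 0.44379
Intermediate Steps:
Q(n) = 10 (Q(n) = 6 + 4 = 10)
(m(-18) - 57)/(-179 + Q(2)) = (-18 - 57)/(-179 + 10) = -75/(-169) = -75*(-1/169) = 75/169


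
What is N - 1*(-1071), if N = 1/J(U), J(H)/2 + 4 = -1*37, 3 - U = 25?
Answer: 87821/82 ≈ 1071.0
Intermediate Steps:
U = -22 (U = 3 - 1*25 = 3 - 25 = -22)
J(H) = -82 (J(H) = -8 + 2*(-1*37) = -8 + 2*(-37) = -8 - 74 = -82)
N = -1/82 (N = 1/(-82) = -1/82 ≈ -0.012195)
N - 1*(-1071) = -1/82 - 1*(-1071) = -1/82 + 1071 = 87821/82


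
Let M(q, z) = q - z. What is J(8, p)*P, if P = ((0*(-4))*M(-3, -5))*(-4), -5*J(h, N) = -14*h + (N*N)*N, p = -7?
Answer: 0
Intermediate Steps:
J(h, N) = -N**3/5 + 14*h/5 (J(h, N) = -(-14*h + (N*N)*N)/5 = -(-14*h + N**2*N)/5 = -(-14*h + N**3)/5 = -(N**3 - 14*h)/5 = -N**3/5 + 14*h/5)
P = 0 (P = ((0*(-4))*(-3 - 1*(-5)))*(-4) = (0*(-3 + 5))*(-4) = (0*2)*(-4) = 0*(-4) = 0)
J(8, p)*P = (-1/5*(-7)**3 + (14/5)*8)*0 = (-1/5*(-343) + 112/5)*0 = (343/5 + 112/5)*0 = 91*0 = 0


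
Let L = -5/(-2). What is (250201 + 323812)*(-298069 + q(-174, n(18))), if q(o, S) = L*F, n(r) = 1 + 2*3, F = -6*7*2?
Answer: -171216023627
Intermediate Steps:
L = 5/2 (L = -5*(-1/2) = 5/2 ≈ 2.5000)
F = -84 (F = -42*2 = -84)
n(r) = 7 (n(r) = 1 + 6 = 7)
q(o, S) = -210 (q(o, S) = (5/2)*(-84) = -210)
(250201 + 323812)*(-298069 + q(-174, n(18))) = (250201 + 323812)*(-298069 - 210) = 574013*(-298279) = -171216023627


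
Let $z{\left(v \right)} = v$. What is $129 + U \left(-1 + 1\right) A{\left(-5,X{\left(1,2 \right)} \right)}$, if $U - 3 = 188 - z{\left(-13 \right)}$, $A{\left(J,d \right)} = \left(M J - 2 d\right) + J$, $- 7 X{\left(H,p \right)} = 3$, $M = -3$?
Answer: $129$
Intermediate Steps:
$X{\left(H,p \right)} = - \frac{3}{7}$ ($X{\left(H,p \right)} = \left(- \frac{1}{7}\right) 3 = - \frac{3}{7}$)
$A{\left(J,d \right)} = - 2 J - 2 d$ ($A{\left(J,d \right)} = \left(- 3 J - 2 d\right) + J = - 2 J - 2 d$)
$U = 204$ ($U = 3 + \left(188 - -13\right) = 3 + \left(188 + 13\right) = 3 + 201 = 204$)
$129 + U \left(-1 + 1\right) A{\left(-5,X{\left(1,2 \right)} \right)} = 129 + 204 \left(-1 + 1\right) \left(\left(-2\right) \left(-5\right) - - \frac{6}{7}\right) = 129 + 204 \cdot 0 \left(10 + \frac{6}{7}\right) = 129 + 204 \cdot 0 \cdot \frac{76}{7} = 129 + 204 \cdot 0 = 129 + 0 = 129$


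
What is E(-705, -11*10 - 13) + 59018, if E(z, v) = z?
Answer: 58313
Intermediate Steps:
E(-705, -11*10 - 13) + 59018 = -705 + 59018 = 58313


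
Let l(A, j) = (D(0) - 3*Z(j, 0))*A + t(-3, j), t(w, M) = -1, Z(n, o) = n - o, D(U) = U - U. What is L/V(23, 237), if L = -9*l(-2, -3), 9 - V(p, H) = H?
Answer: -¾ ≈ -0.75000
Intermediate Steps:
D(U) = 0
V(p, H) = 9 - H
l(A, j) = -1 - 3*A*j (l(A, j) = (0 - 3*(j - 1*0))*A - 1 = (0 - 3*(j + 0))*A - 1 = (0 - 3*j)*A - 1 = (-3*j)*A - 1 = -3*A*j - 1 = -1 - 3*A*j)
L = 171 (L = -9*(-1 - 3*(-2)*(-3)) = -9*(-1 - 18) = -9*(-19) = 171)
L/V(23, 237) = 171/(9 - 1*237) = 171/(9 - 237) = 171/(-228) = 171*(-1/228) = -¾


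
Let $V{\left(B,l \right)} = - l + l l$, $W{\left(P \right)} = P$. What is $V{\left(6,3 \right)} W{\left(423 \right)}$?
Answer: $2538$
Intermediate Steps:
$V{\left(B,l \right)} = l^{2} - l$ ($V{\left(B,l \right)} = - l + l^{2} = l^{2} - l$)
$V{\left(6,3 \right)} W{\left(423 \right)} = 3 \left(-1 + 3\right) 423 = 3 \cdot 2 \cdot 423 = 6 \cdot 423 = 2538$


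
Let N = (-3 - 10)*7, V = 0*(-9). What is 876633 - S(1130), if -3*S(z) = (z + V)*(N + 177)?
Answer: 2727079/3 ≈ 9.0903e+5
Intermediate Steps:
V = 0
N = -91 (N = -13*7 = -91)
S(z) = -86*z/3 (S(z) = -(z + 0)*(-91 + 177)/3 = -z*86/3 = -86*z/3)
876633 - S(1130) = 876633 - (-86)*1130/3 = 876633 - 1*(-97180/3) = 876633 + 97180/3 = 2727079/3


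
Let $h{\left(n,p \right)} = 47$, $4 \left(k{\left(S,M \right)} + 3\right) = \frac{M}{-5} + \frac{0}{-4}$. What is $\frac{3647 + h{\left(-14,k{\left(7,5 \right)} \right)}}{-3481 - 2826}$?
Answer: $- \frac{3694}{6307} \approx -0.5857$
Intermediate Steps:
$k{\left(S,M \right)} = -3 - \frac{M}{20}$ ($k{\left(S,M \right)} = -3 + \frac{\frac{M}{-5} + \frac{0}{-4}}{4} = -3 + \frac{M \left(- \frac{1}{5}\right) + 0 \left(- \frac{1}{4}\right)}{4} = -3 + \frac{- \frac{M}{5} + 0}{4} = -3 + \frac{\left(- \frac{1}{5}\right) M}{4} = -3 - \frac{M}{20}$)
$\frac{3647 + h{\left(-14,k{\left(7,5 \right)} \right)}}{-3481 - 2826} = \frac{3647 + 47}{-3481 - 2826} = \frac{3694}{-6307} = 3694 \left(- \frac{1}{6307}\right) = - \frac{3694}{6307}$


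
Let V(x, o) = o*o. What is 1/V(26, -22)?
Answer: 1/484 ≈ 0.0020661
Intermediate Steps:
V(x, o) = o²
1/V(26, -22) = 1/((-22)²) = 1/484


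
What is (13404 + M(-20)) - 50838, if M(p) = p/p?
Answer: -37433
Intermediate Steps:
M(p) = 1
(13404 + M(-20)) - 50838 = (13404 + 1) - 50838 = 13405 - 50838 = -37433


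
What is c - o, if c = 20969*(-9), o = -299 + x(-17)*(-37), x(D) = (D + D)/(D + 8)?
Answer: -1694540/9 ≈ -1.8828e+5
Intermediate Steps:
x(D) = 2*D/(8 + D) (x(D) = (2*D)/(8 + D) = 2*D/(8 + D))
o = -3949/9 (o = -299 + (2*(-17)/(8 - 17))*(-37) = -299 + (2*(-17)/(-9))*(-37) = -299 + (2*(-17)*(-⅑))*(-37) = -299 + (34/9)*(-37) = -299 - 1258/9 = -3949/9 ≈ -438.78)
c = -188721
c - o = -188721 - 1*(-3949/9) = -188721 + 3949/9 = -1694540/9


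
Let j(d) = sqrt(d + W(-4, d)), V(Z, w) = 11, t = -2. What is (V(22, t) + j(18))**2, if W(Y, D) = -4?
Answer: (11 + sqrt(14))**2 ≈ 217.32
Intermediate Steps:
j(d) = sqrt(-4 + d) (j(d) = sqrt(d - 4) = sqrt(-4 + d))
(V(22, t) + j(18))**2 = (11 + sqrt(-4 + 18))**2 = (11 + sqrt(14))**2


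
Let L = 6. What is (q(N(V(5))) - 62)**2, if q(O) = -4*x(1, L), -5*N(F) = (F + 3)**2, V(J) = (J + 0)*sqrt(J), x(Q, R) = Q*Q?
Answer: 4356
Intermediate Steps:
x(Q, R) = Q**2
V(J) = J**(3/2) (V(J) = J*sqrt(J) = J**(3/2))
N(F) = -(3 + F)**2/5 (N(F) = -(F + 3)**2/5 = -(3 + F)**2/5)
q(O) = -4 (q(O) = -4*1**2 = -4*1 = -4)
(q(N(V(5))) - 62)**2 = (-4 - 62)**2 = (-66)**2 = 4356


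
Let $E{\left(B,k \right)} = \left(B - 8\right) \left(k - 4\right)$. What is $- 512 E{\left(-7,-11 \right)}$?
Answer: $-115200$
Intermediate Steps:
$E{\left(B,k \right)} = \left(-8 + B\right) \left(-4 + k\right)$
$- 512 E{\left(-7,-11 \right)} = - 512 \left(32 - -88 - -28 - -77\right) = - 512 \left(32 + 88 + 28 + 77\right) = \left(-512\right) 225 = -115200$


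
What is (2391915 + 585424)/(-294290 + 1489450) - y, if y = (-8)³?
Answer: 614899259/1195160 ≈ 514.49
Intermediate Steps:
y = -512
(2391915 + 585424)/(-294290 + 1489450) - y = (2391915 + 585424)/(-294290 + 1489450) - 1*(-512) = 2977339/1195160 + 512 = 614899259/1195160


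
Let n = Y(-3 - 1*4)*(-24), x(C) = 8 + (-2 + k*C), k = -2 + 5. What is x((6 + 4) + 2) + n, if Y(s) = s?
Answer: 210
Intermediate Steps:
k = 3
x(C) = 6 + 3*C (x(C) = 8 + (-2 + 3*C) = 6 + 3*C)
n = 168 (n = (-3 - 1*4)*(-24) = (-3 - 4)*(-24) = -7*(-24) = 168)
x((6 + 4) + 2) + n = (6 + 3*((6 + 4) + 2)) + 168 = (6 + 3*(10 + 2)) + 168 = (6 + 3*12) + 168 = (6 + 36) + 168 = 42 + 168 = 210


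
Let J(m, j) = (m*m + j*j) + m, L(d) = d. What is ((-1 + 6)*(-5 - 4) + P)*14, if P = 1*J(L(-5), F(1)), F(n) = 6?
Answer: 154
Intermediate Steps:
J(m, j) = m + j² + m² (J(m, j) = (m² + j²) + m = (j² + m²) + m = m + j² + m²)
P = 56 (P = 1*(-5 + 6² + (-5)²) = 1*(-5 + 36 + 25) = 1*56 = 56)
((-1 + 6)*(-5 - 4) + P)*14 = ((-1 + 6)*(-5 - 4) + 56)*14 = (5*(-9) + 56)*14 = (-45 + 56)*14 = 11*14 = 154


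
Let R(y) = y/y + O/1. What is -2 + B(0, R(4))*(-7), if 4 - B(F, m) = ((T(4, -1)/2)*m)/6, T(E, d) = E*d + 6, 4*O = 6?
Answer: -325/12 ≈ -27.083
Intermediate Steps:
O = 3/2 (O = (¼)*6 = 3/2 ≈ 1.5000)
T(E, d) = 6 + E*d
R(y) = 5/2 (R(y) = y/y + (3/2)/1 = 1 + (3/2)*1 = 1 + 3/2 = 5/2)
B(F, m) = 4 - m/6 (B(F, m) = 4 - ((6 + 4*(-1))/2)*m/6 = 4 - ((6 - 4)*(½))*m/6 = 4 - (2*(½))*m/6 = 4 - 1*m/6 = 4 - m/6)
-2 + B(0, R(4))*(-7) = -2 + (4 - ⅙*5/2)*(-7) = -2 + (4 - 5/12)*(-7) = -2 + (43/12)*(-7) = -2 - 301/12 = -325/12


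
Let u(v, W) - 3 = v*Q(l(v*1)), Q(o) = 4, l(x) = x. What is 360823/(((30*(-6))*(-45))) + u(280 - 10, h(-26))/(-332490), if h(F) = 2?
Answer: 3998708899/89772300 ≈ 44.543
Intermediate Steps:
u(v, W) = 3 + 4*v (u(v, W) = 3 + v*4 = 3 + 4*v)
360823/(((30*(-6))*(-45))) + u(280 - 10, h(-26))/(-332490) = 360823/(((30*(-6))*(-45))) + (3 + 4*(280 - 10))/(-332490) = 360823/((-180*(-45))) + (3 + 4*270)*(-1/332490) = 360823/8100 + (3 + 1080)*(-1/332490) = 360823*(1/8100) + 1083*(-1/332490) = 360823/8100 - 361/110830 = 3998708899/89772300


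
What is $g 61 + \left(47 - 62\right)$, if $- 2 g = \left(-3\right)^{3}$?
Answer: $\frac{1617}{2} \approx 808.5$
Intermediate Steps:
$g = \frac{27}{2}$ ($g = - \frac{\left(-3\right)^{3}}{2} = \left(- \frac{1}{2}\right) \left(-27\right) = \frac{27}{2} \approx 13.5$)
$g 61 + \left(47 - 62\right) = \frac{27}{2} \cdot 61 + \left(47 - 62\right) = \frac{1647}{2} - 15 = \frac{1617}{2}$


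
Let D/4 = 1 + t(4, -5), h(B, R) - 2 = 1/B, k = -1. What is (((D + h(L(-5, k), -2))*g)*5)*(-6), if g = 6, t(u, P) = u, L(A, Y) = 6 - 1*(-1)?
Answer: -27900/7 ≈ -3985.7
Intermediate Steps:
L(A, Y) = 7 (L(A, Y) = 6 + 1 = 7)
h(B, R) = 2 + 1/B
D = 20 (D = 4*(1 + 4) = 4*5 = 20)
(((D + h(L(-5, k), -2))*g)*5)*(-6) = (((20 + (2 + 1/7))*6)*5)*(-6) = (((20 + (2 + ⅐))*6)*5)*(-6) = (((20 + 15/7)*6)*5)*(-6) = (((155/7)*6)*5)*(-6) = ((930/7)*5)*(-6) = (4650/7)*(-6) = -27900/7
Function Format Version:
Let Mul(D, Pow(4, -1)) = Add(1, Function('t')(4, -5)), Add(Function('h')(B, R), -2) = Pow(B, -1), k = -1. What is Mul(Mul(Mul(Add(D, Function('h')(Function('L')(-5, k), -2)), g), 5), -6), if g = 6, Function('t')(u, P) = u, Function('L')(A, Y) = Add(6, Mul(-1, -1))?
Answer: Rational(-27900, 7) ≈ -3985.7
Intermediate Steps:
Function('L')(A, Y) = 7 (Function('L')(A, Y) = Add(6, 1) = 7)
Function('h')(B, R) = Add(2, Pow(B, -1))
D = 20 (D = Mul(4, Add(1, 4)) = Mul(4, 5) = 20)
Mul(Mul(Mul(Add(D, Function('h')(Function('L')(-5, k), -2)), g), 5), -6) = Mul(Mul(Mul(Add(20, Add(2, Pow(7, -1))), 6), 5), -6) = Mul(Mul(Mul(Add(20, Add(2, Rational(1, 7))), 6), 5), -6) = Mul(Mul(Mul(Add(20, Rational(15, 7)), 6), 5), -6) = Mul(Mul(Mul(Rational(155, 7), 6), 5), -6) = Mul(Mul(Rational(930, 7), 5), -6) = Mul(Rational(4650, 7), -6) = Rational(-27900, 7)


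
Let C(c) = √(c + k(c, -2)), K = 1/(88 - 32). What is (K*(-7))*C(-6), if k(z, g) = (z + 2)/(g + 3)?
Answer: -I*√10/8 ≈ -0.39528*I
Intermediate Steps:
k(z, g) = (2 + z)/(3 + g)
K = 1/56 ≈ 0.017857
C(c) = √(2 + 2*c) (C(c) = √(c + (2 + c)/(3 - 2)) = √(c + (2 + c)/1) = √(c + 1*(2 + c)) = √(c + (2 + c)) = √(2 + 2*c))
(K*(-7))*C(-6) = ((1/56)*(-7))*√(2 + 2*(-6)) = -√(2 - 12)/8 = -I*√10/8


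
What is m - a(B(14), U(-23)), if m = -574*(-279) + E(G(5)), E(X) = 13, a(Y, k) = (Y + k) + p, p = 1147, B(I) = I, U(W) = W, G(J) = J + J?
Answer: 159021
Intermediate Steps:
G(J) = 2*J
a(Y, k) = 1147 + Y + k (a(Y, k) = (Y + k) + 1147 = 1147 + Y + k)
m = 160159 (m = -574*(-279) + 13 = 160146 + 13 = 160159)
m - a(B(14), U(-23)) = 160159 - (1147 + 14 - 23) = 160159 - 1*1138 = 160159 - 1138 = 159021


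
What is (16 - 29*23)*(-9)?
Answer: 5859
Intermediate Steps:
(16 - 29*23)*(-9) = (16 - 667)*(-9) = -651*(-9) = 5859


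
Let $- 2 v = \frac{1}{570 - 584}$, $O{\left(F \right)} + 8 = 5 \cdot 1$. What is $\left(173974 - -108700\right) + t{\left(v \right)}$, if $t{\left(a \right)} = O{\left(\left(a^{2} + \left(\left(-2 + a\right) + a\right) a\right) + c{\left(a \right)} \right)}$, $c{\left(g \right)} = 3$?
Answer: $282671$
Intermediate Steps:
$O{\left(F \right)} = -3$ ($O{\left(F \right)} = -8 + 5 \cdot 1 = -8 + 5 = -3$)
$v = \frac{1}{28}$ ($v = - \frac{1}{2 \left(570 - 584\right)} = - \frac{1}{2 \left(-14\right)} = \left(- \frac{1}{2}\right) \left(- \frac{1}{14}\right) = \frac{1}{28} \approx 0.035714$)
$t{\left(a \right)} = -3$
$\left(173974 - -108700\right) + t{\left(v \right)} = \left(173974 - -108700\right) - 3 = \left(173974 + 108700\right) - 3 = 282674 - 3 = 282671$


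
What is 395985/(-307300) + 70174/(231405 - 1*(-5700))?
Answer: -2893022129/2914494660 ≈ -0.99263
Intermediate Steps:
395985/(-307300) + 70174/(231405 - 1*(-5700)) = 395985*(-1/307300) + 70174/(231405 + 5700) = -79197/61460 + 70174/237105 = -2893022129/2914494660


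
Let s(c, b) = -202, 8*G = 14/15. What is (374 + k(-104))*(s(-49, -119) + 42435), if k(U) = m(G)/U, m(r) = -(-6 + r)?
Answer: 98546777831/6240 ≈ 1.5793e+7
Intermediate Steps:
G = 7/60 (G = (14/15)/8 = (14*(1/15))/8 = (⅛)*(14/15) = 7/60 ≈ 0.11667)
m(r) = 6 - r
k(U) = 353/(60*U) (k(U) = (6 - 1*7/60)/U = (6 - 7/60)/U = 353/(60*U))
(374 + k(-104))*(s(-49, -119) + 42435) = (374 + (353/60)/(-104))*(-202 + 42435) = (374 + (353/60)*(-1/104))*42233 = (374 - 353/6240)*42233 = (2333407/6240)*42233 = 98546777831/6240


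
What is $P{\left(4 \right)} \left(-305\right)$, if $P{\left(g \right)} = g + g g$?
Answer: $-6100$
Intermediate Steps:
$P{\left(g \right)} = g + g^{2}$
$P{\left(4 \right)} \left(-305\right) = 4 \left(1 + 4\right) \left(-305\right) = 4 \cdot 5 \left(-305\right) = 20 \left(-305\right) = -6100$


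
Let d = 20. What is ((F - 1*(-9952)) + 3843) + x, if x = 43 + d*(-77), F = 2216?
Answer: 14514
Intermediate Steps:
x = -1497 (x = 43 + 20*(-77) = 43 - 1540 = -1497)
((F - 1*(-9952)) + 3843) + x = ((2216 - 1*(-9952)) + 3843) - 1497 = ((2216 + 9952) + 3843) - 1497 = (12168 + 3843) - 1497 = 16011 - 1497 = 14514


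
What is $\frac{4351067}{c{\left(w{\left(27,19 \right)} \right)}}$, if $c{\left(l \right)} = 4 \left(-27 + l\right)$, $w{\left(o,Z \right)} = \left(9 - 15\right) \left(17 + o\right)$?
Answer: $- \frac{4351067}{1164} \approx -3738.0$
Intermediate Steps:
$w{\left(o,Z \right)} = -102 - 6 o$ ($w{\left(o,Z \right)} = - 6 \left(17 + o\right) = -102 - 6 o$)
$c{\left(l \right)} = -108 + 4 l$
$\frac{4351067}{c{\left(w{\left(27,19 \right)} \right)}} = \frac{4351067}{-108 + 4 \left(-102 - 162\right)} = \frac{4351067}{-108 + 4 \left(-264\right)} = \frac{4351067}{-108 - 1056} = \frac{4351067}{-1164} = 4351067 \left(- \frac{1}{1164}\right) = - \frac{4351067}{1164}$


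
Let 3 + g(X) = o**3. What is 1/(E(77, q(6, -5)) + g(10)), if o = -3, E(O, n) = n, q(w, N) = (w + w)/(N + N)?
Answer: -5/156 ≈ -0.032051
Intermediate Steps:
q(w, N) = w/N (q(w, N) = (2*w)/((2*N)) = (2*w)*(1/(2*N)) = w/N)
g(X) = -30 (g(X) = -3 + (-3)**3 = -3 - 27 = -30)
1/(E(77, q(6, -5)) + g(10)) = 1/(6/(-5) - 30) = 1/(6*(-1/5) - 30) = 1/(-6/5 - 30) = 1/(-156/5) = -5/156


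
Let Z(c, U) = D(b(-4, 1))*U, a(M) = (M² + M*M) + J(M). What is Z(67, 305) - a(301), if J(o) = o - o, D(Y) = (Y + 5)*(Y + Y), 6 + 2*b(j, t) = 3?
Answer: -368809/2 ≈ -1.8440e+5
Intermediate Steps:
b(j, t) = -3/2 (b(j, t) = -3 + (½)*3 = -3 + 3/2 = -3/2)
D(Y) = 2*Y*(5 + Y) (D(Y) = (5 + Y)*(2*Y) = 2*Y*(5 + Y))
J(o) = 0
a(M) = 2*M² (a(M) = (M² + M*M) + 0 = (M² + M²) + 0 = 2*M² + 0 = 2*M²)
Z(c, U) = -21*U/2 (Z(c, U) = (2*(-3/2)*(5 - 3/2))*U = (2*(-3/2)*(7/2))*U = -21*U/2)
Z(67, 305) - a(301) = -21/2*305 - 2*301² = -6405/2 - 2*90601 = -6405/2 - 1*181202 = -6405/2 - 181202 = -368809/2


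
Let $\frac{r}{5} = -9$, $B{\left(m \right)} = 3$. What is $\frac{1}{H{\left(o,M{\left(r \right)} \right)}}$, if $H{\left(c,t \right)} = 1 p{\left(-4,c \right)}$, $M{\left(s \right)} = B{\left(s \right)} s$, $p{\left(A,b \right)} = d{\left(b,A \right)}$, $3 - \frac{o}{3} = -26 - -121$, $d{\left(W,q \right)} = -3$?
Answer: $- \frac{1}{3} \approx -0.33333$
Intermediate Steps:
$o = -276$ ($o = 9 - 3 \left(-26 - -121\right) = 9 - 3 \left(-26 + 121\right) = 9 - 285 = -276$)
$p{\left(A,b \right)} = -3$
$r = -45$ ($r = 5 \left(-9\right) = -45$)
$M{\left(s \right)} = 3 s$
$H{\left(c,t \right)} = -3$ ($H{\left(c,t \right)} = 1 \left(-3\right) = -3$)
$\frac{1}{H{\left(o,M{\left(r \right)} \right)}} = \frac{1}{-3} = - \frac{1}{3}$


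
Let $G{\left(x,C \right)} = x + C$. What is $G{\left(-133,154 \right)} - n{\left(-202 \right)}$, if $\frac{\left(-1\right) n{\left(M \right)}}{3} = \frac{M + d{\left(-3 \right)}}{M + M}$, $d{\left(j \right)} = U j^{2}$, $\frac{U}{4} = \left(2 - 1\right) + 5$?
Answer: $\frac{4221}{202} \approx 20.896$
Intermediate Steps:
$U = 24$ ($U = 4 \left(\left(2 - 1\right) + 5\right) = 4 \left(1 + 5\right) = 4 \cdot 6 = 24$)
$d{\left(j \right)} = 24 j^{2}$
$n{\left(M \right)} = - \frac{3 \left(216 + M\right)}{2 M}$ ($n{\left(M \right)} = - 3 \frac{M + 24 \left(-3\right)^{2}}{M + M} = - 3 \frac{M + 24 \cdot 9}{2 M} = - 3 \left(M + 216\right) \frac{1}{2 M} = - 3 \left(216 + M\right) \frac{1}{2 M} = - 3 \frac{216 + M}{2 M} = - \frac{3 \left(216 + M\right)}{2 M}$)
$G{\left(x,C \right)} = C + x$
$G{\left(-133,154 \right)} - n{\left(-202 \right)} = \left(154 - 133\right) - \left(- \frac{3}{2} - \frac{324}{-202}\right) = 21 - \left(- \frac{3}{2} - - \frac{162}{101}\right) = 21 - \left(- \frac{3}{2} + \frac{162}{101}\right) = 21 - \frac{21}{202} = \frac{4221}{202}$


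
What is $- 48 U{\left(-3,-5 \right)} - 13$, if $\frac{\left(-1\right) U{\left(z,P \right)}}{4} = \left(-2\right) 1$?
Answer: $-397$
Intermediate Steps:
$U{\left(z,P \right)} = 8$ ($U{\left(z,P \right)} = - 4 \left(\left(-2\right) 1\right) = \left(-4\right) \left(-2\right) = 8$)
$- 48 U{\left(-3,-5 \right)} - 13 = \left(-48\right) 8 - 13 = -384 - 13 = -397$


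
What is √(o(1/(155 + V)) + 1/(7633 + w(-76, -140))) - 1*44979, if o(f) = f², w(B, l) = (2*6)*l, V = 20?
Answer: -44979 + √217748834/1041775 ≈ -44979.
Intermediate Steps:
w(B, l) = 12*l
√(o(1/(155 + V)) + 1/(7633 + w(-76, -140))) - 1*44979 = √((1/(155 + 20))² + 1/(7633 + 12*(-140))) - 1*44979 = √((1/175)² + 1/(7633 - 1680)) - 44979 = √((1/175)² + 1/5953) - 44979 = √(1/30625 + 1/5953) - 44979 = √(36578/182310625) - 44979 = √217748834/1041775 - 44979 = -44979 + √217748834/1041775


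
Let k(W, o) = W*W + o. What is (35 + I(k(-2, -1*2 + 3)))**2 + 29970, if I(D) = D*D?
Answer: 33570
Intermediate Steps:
k(W, o) = o + W**2 (k(W, o) = W**2 + o = o + W**2)
I(D) = D**2
(35 + I(k(-2, -1*2 + 3)))**2 + 29970 = (35 + ((-1*2 + 3) + (-2)**2)**2)**2 + 29970 = (35 + ((-2 + 3) + 4)**2)**2 + 29970 = (35 + (1 + 4)**2)**2 + 29970 = (35 + 5**2)**2 + 29970 = (35 + 25)**2 + 29970 = 60**2 + 29970 = 3600 + 29970 = 33570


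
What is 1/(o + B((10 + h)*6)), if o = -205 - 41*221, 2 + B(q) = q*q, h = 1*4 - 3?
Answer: -1/4912 ≈ -0.00020358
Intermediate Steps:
h = 1 (h = 4 - 3 = 1)
B(q) = -2 + q² (B(q) = -2 + q*q = -2 + q²)
o = -9266 (o = -205 - 9061 = -9266)
1/(o + B((10 + h)*6)) = 1/(-9266 + (-2 + ((10 + 1)*6)²)) = 1/(-9266 + (-2 + (11*6)²)) = 1/(-9266 + (-2 + 66²)) = 1/(-9266 + (-2 + 4356)) = 1/(-9266 + 4354) = 1/(-4912) = -1/4912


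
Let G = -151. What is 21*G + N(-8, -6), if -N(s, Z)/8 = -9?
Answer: -3099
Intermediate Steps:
N(s, Z) = 72 (N(s, Z) = -8*(-9) = 72)
21*G + N(-8, -6) = 21*(-151) + 72 = -3171 + 72 = -3099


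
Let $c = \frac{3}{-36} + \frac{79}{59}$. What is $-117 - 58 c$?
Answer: $- \frac{67199}{354} \approx -189.83$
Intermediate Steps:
$c = \frac{889}{708}$ ($c = 3 \left(- \frac{1}{36}\right) + 79 \cdot \frac{1}{59} = - \frac{1}{12} + \frac{79}{59} = \frac{889}{708} \approx 1.2556$)
$-117 - 58 c = -117 - \frac{25781}{354} = - \frac{67199}{354}$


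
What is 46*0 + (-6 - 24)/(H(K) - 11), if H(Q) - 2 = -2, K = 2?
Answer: 30/11 ≈ 2.7273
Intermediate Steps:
H(Q) = 0 (H(Q) = 2 - 2 = 0)
46*0 + (-6 - 24)/(H(K) - 11) = 46*0 + (-6 - 24)/(0 - 11) = 0 - 30/(-11) = 0 - 30*(-1/11) = 0 + 30/11 = 30/11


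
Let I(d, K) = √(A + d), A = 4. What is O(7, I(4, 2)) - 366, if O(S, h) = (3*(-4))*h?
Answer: -366 - 24*√2 ≈ -399.94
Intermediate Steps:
I(d, K) = √(4 + d)
O(S, h) = -12*h
O(7, I(4, 2)) - 366 = -12*√(4 + 4) - 366 = -24*√2 - 366 = -366 - 24*√2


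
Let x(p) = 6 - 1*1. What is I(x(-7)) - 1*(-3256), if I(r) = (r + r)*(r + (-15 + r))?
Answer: 3206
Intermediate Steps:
x(p) = 5 (x(p) = 6 - 1 = 5)
I(r) = 2*r*(-15 + 2*r) (I(r) = (2*r)*(-15 + 2*r) = 2*r*(-15 + 2*r))
I(x(-7)) - 1*(-3256) = 2*5*(-15 + 2*5) - 1*(-3256) = 2*5*(-15 + 10) + 3256 = 2*5*(-5) + 3256 = -50 + 3256 = 3206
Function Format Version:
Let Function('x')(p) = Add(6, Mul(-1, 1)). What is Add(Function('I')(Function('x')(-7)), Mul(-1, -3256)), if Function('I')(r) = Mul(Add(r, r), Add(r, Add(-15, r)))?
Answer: 3206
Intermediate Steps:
Function('x')(p) = 5 (Function('x')(p) = Add(6, -1) = 5)
Function('I')(r) = Mul(2, r, Add(-15, Mul(2, r))) (Function('I')(r) = Mul(Mul(2, r), Add(-15, Mul(2, r))) = Mul(2, r, Add(-15, Mul(2, r))))
Add(Function('I')(Function('x')(-7)), Mul(-1, -3256)) = Add(Mul(2, 5, Add(-15, Mul(2, 5))), Mul(-1, -3256)) = Add(Mul(2, 5, Add(-15, 10)), 3256) = Add(Mul(2, 5, -5), 3256) = Add(-50, 3256) = 3206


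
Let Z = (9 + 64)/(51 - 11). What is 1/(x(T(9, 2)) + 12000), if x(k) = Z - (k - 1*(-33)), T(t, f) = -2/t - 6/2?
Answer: 360/4309937 ≈ 8.3528e-5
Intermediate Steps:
T(t, f) = -3 - 2/t (T(t, f) = -2/t - 6*½ = -2/t - 3 = -3 - 2/t)
Z = 73/40 ≈ 1.8250
x(k) = -1247/40 - k (x(k) = 73/40 - (k - 1*(-33)) = 73/40 - (k + 33) = 73/40 - (33 + k) = 73/40 + (-33 - k) = -1247/40 - k)
1/(x(T(9, 2)) + 12000) = 1/((-1247/40 - (-3 - 2/9)) + 12000) = 1/((-1247/40 - 1*(-29/9)) + 12000) = 1/((-1247/40 + 29/9) + 12000) = 1/(-10063/360 + 12000) = 1/(4309937/360) = 360/4309937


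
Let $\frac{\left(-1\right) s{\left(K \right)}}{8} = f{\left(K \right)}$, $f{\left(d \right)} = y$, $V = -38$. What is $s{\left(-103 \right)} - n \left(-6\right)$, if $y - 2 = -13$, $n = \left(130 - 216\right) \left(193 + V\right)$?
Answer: $-79892$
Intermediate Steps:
$n = -13330$ ($n = \left(130 - 216\right) \left(193 - 38\right) = \left(-86\right) 155 = -13330$)
$y = -11$ ($y = 2 - 13 = -11$)
$f{\left(d \right)} = -11$
$s{\left(K \right)} = 88$ ($s{\left(K \right)} = \left(-8\right) \left(-11\right) = 88$)
$s{\left(-103 \right)} - n \left(-6\right) = 88 - \left(-13330\right) \left(-6\right) = 88 - 79980 = -79892$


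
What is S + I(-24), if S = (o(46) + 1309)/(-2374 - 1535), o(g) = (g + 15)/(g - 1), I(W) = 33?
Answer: 5745899/175905 ≈ 32.665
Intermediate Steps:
o(g) = (15 + g)/(-1 + g)
S = -58966/175905 (S = ((15 + 46)/(-1 + 46) + 1309)/(-2374 - 1535) = (61/45 + 1309)/(-3909) = ((1/45)*61 + 1309)*(-1/3909) = (61/45 + 1309)*(-1/3909) = (58966/45)*(-1/3909) = -58966/175905 ≈ -0.33522)
S + I(-24) = -58966/175905 + 33 = 5745899/175905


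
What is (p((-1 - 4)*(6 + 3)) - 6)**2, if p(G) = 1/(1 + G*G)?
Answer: 147744025/4104676 ≈ 35.994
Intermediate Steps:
p(G) = 1/(1 + G**2)
(p((-1 - 4)*(6 + 3)) - 6)**2 = (1/(1 + ((-1 - 4)*(6 + 3))**2) - 6)**2 = (1/(1 + (-5*9)**2) - 6)**2 = (1/(1 + (-45)**2) - 6)**2 = (1/(1 + 2025) - 6)**2 = (1/2026 - 6)**2 = (-12155/2026)**2 = 147744025/4104676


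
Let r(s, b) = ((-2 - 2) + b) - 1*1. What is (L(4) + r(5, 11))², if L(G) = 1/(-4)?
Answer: 529/16 ≈ 33.063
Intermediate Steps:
r(s, b) = -5 + b (r(s, b) = (-4 + b) - 1 = -5 + b)
L(G) = -¼
(L(4) + r(5, 11))² = (-¼ + (-5 + 11))² = (-¼ + 6)² = (23/4)² = 529/16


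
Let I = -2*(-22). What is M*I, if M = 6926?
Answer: 304744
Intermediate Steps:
I = 44
M*I = 6926*44 = 304744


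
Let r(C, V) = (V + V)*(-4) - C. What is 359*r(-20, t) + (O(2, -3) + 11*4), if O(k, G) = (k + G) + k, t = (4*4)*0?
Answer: 7225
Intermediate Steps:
t = 0 (t = 16*0 = 0)
O(k, G) = G + 2*k (O(k, G) = (G + k) + k = G + 2*k)
r(C, V) = -C - 8*V (r(C, V) = (2*V)*(-4) - C = -8*V - C = -C - 8*V)
359*r(-20, t) + (O(2, -3) + 11*4) = 359*(-1*(-20) - 8*0) + ((-3 + 2*2) + 11*4) = 359*(20 + 0) + ((-3 + 4) + 44) = 359*20 + (1 + 44) = 7180 + 45 = 7225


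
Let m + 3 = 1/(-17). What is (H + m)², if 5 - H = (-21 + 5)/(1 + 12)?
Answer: 491401/48841 ≈ 10.061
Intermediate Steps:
H = 81/13 (H = 5 - (-21 + 5)/(1 + 12) = 5 - (-16)/13 = 5 - 1*(-16/13) = 5 + 16/13 = 81/13 ≈ 6.2308)
m = -52/17 (m = -3 + 1/(-17) = -3 - 1/17 = -52/17 ≈ -3.0588)
(H + m)² = (81/13 - 52/17)² = (701/221)² = 491401/48841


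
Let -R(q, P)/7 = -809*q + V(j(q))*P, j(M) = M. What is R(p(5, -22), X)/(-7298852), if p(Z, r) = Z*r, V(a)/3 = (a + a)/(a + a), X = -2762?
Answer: 141232/1824713 ≈ 0.077400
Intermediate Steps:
V(a) = 3 (V(a) = 3*((a + a)/(a + a)) = 3*((2*a)/((2*a))) = 3*((2*a)*(1/(2*a))) = 3*1 = 3)
R(q, P) = -21*P + 5663*q (R(q, P) = -7*(-809*q + 3*P) = -21*P + 5663*q)
R(p(5, -22), X)/(-7298852) = (-21*(-2762) + 5663*(5*(-22)))/(-7298852) = (58002 + 5663*(-110))*(-1/7298852) = (58002 - 622930)*(-1/7298852) = -564928*(-1/7298852) = 141232/1824713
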